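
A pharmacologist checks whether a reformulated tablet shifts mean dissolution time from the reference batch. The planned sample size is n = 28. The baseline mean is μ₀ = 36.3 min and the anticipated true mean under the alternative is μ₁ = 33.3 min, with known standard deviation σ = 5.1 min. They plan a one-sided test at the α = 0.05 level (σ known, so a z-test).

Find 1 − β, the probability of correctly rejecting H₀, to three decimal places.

Power ≈ 0.929

Standardized effect: d = |μ₁ − μ₀| / σ = |33.3 − 36.3| / 5.1 = 0.5882
Noncentrality parameter: δ = d·√n = 0.5882 × √28 = 3.1126
One-sided α = 0.05 → critical value z_{0.05} = 1.645.
Power = Φ(δ − 1.645) = Φ(1.468) = 0.9289.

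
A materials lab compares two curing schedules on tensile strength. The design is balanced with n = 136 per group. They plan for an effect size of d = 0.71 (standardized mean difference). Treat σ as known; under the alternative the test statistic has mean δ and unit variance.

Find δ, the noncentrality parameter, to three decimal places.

The noncentrality parameter scales effect size by the design's sample-size factor: δ = d·√(n/2) = 0.71 × √(136/2) = 5.8548

δ ≈ 5.855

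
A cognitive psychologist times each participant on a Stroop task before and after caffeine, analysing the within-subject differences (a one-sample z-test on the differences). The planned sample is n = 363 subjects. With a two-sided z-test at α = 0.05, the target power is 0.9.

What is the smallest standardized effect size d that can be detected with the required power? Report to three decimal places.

Required noncentrality: δ = z_{0.025} + z_{0.10} = 1.960 + 1.282 = 3.242.
(Lower-tail contribution to power is negligible for δ > 0.)
δ = d·√n ⇒ d = δ/√n = 3.242/√363 = 0.1701.

d ≈ 0.170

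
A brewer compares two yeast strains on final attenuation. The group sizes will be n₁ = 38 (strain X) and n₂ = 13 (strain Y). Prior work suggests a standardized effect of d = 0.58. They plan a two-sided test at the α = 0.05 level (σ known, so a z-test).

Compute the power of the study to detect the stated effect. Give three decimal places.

Power ≈ 0.439

Noncentrality parameter: δ = d / √(1/n₁ + 1/n₂) = 0.58 / √(1/38 + 1/13) = 1.8051
Two-sided α = 0.05 → critical value z_{0.025} = 1.960.
Power = Φ(δ − 1.960) + Φ(−δ − 1.960) = Φ(-0.155) + Φ(-3.765) = 0.4385 + 0.0001 = 0.4386.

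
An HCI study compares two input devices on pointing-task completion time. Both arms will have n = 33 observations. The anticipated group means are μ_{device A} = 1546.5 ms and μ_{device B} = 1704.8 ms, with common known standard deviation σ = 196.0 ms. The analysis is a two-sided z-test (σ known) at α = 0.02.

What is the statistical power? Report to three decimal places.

Power ≈ 0.830

Standardized effect: d = |μ_{device A} − μ_{device B}| / σ = |1546.5 − 1704.8| / 196.0 = 0.8077
Noncentrality parameter: δ = d·√(n/2) = 0.8077 × √(33/2) = 3.2807
Critical value for a two-sided test at α = 0.02: z_{α/2} = 2.326.
Power = Φ(δ − 2.326) + Φ(−δ − 2.326) = Φ(0.954) + Φ(-5.607) = 0.8300 + 0.0000 = 0.8300.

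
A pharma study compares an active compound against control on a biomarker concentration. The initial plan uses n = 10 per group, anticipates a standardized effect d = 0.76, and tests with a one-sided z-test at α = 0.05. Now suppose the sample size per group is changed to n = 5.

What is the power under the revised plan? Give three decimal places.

With n = 5 per group: δ = d·√(n/2) = 0.76 × √(5/2) = 1.2017. Critical value z_{0.05} = 1.645.
Revised power = Φ(δ − 1.645) = Φ(-0.443) = 0.3288.

Power ≈ 0.329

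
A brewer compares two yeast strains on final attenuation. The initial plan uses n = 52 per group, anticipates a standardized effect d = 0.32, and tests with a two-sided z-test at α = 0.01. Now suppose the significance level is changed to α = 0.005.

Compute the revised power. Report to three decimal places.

Power ≈ 0.120

δ = d·√(n/2) = 0.32 × √(52/2) = 1.6317 (unchanged). New critical value: z_{0.0025} = 2.807.
Revised power = Φ(δ − 2.807) + Φ(−δ − 2.807) = Φ(-1.175) + Φ(-4.439) = 0.1199 + 0.0000 = 0.1199.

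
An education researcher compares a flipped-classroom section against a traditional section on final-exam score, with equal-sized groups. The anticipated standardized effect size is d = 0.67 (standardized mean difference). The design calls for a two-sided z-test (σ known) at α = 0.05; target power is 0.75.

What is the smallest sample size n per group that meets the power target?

Set Φ(δ − 1.960) = 0.75; then δ − 1.960 = Φ⁻¹(0.75) = 0.674, giving δ = 2.634.
(The Φ(−δ − z_{α/2}) term is vanishingly small for δ > 0 and is dropped in the standard sample-size formula.)
δ = d·√(n/2) ⇒ n = 2(δ/d)² = 2 × (2.634 / 0.67)² = 30.92.
Round up to the next whole unit.

n = 31 per group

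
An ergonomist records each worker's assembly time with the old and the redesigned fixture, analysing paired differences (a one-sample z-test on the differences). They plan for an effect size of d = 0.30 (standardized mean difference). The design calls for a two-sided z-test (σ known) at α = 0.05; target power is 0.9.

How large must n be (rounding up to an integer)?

n = 117

For power 0.9 need Φ(δ − z_{0.025}) = 0.9, so δ = z_{0.025} + z_{0.10} = 1.960 + 1.282 = 3.242.
(For δ > 0 the lower-tail rejection region contributes negligibly to power, so the one-term inversion is standard.)
δ = d·√n ⇒ n = (δ/d)² = (3.242 / 0.30)² = 116.75.
Round up to the next whole unit.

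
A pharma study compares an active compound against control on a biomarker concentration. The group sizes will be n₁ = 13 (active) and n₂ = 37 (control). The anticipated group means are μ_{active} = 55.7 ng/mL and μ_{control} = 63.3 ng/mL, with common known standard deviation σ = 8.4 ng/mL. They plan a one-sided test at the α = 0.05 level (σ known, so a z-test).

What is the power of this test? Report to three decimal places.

Power ≈ 0.877

Standardized effect: d = |μ_{active} − μ_{control}| / σ = |55.7 − 63.3| / 8.4 = 0.9048
Noncentrality parameter: δ = d / √(1/n₁ + 1/n₂) = 0.9048 / √(1/13 + 1/37) = 2.8062
One-sided α = 0.05 → critical value z_{0.05} = 1.645.
Power = P(Z > 1.645 − δ) = Φ(1.161) = 0.8773.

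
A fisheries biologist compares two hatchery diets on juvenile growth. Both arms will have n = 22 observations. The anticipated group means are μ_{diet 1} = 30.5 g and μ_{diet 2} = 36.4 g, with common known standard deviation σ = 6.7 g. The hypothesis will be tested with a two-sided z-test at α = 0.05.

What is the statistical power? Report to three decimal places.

Standardized effect: d = |μ_{diet 1} − μ_{diet 2}| / σ = |30.5 − 36.4| / 6.7 = 0.8806
Noncentrality parameter: δ = d·√(n/2) = 0.8806 × √(22/2) = 2.9206
Critical value for a two-sided test at α = 0.05: z_{α/2} = 1.960.
Power = Φ(δ − 1.960) + Φ(−δ − 1.960) = Φ(0.961) + Φ(-4.881) = 0.8316 + 0.0000 = 0.8316.

Power ≈ 0.832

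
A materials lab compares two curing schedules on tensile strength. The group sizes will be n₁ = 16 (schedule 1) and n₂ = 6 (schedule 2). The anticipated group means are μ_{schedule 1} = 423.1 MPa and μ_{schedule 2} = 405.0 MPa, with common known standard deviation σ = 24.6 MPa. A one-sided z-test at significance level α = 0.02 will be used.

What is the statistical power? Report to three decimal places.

Standardized effect: d = |μ_{schedule 1} − μ_{schedule 2}| / σ = |423.1 − 405.0| / 24.6 = 0.7358
Noncentrality parameter: λ = d / √(1/n₁ + 1/n₂) = 0.7358 / √(1/16 + 1/6) = 1.5370
One-sided α = 0.02 → critical value z_{0.02} = 2.054.
Power = P(Z > 2.054 − λ) = Φ(-0.517) = 0.3027.

Power ≈ 0.303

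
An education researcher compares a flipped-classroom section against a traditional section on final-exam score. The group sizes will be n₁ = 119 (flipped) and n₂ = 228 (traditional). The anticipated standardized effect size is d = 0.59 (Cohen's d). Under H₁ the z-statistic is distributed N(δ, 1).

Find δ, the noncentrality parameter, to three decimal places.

δ = d / √(1/n₁ + 1/n₂) = 0.59 / √(1/119 + 1/228) = 5.2171

δ ≈ 5.217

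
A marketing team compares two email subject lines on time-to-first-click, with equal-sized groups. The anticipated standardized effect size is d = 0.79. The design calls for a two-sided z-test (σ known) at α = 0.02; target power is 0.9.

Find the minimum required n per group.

n = 42 per group

For power 0.9 need Φ(δ − z_{0.01}) = 0.9, so δ = z_{0.01} + z_{0.10} = 2.326 + 1.282 = 3.608.
(For δ > 0 the lower-tail rejection region contributes negligibly to power, so the one-term inversion is standard.)
δ = d·√(n/2) ⇒ n = 2(δ/d)² = 2 × (3.608 / 0.79)² = 41.71.
Round up to the next whole unit.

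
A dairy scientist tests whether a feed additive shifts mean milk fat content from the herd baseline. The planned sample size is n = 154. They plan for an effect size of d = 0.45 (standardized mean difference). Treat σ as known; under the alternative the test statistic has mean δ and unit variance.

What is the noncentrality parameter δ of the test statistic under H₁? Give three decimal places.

The noncentrality parameter scales effect size by the design's sample-size factor: δ = d·√n = 0.45 × √154 = 5.5844

δ ≈ 5.584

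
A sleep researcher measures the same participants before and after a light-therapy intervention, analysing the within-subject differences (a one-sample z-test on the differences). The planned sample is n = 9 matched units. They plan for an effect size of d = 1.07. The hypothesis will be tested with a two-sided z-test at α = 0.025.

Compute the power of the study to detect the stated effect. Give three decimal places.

Power ≈ 0.834

Noncentrality parameter: δ = d·√n = 1.07 × √9 = 3.2100
Critical value for a two-sided test at α = 0.025: z_{α/2} = 2.241.
Power = Φ(δ − 2.241) + Φ(−δ − 2.241) = Φ(0.969) + Φ(-5.451) = 0.8336 + 0.0000 = 0.8336.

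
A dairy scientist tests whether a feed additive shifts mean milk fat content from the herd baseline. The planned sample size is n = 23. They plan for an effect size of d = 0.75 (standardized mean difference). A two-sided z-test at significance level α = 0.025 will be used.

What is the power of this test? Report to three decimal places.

Power ≈ 0.912

Noncentrality parameter: δ = d·√n = 0.75 × √23 = 3.5969
Two-sided α = 0.025 → critical value z_{0.0125} = 2.241.
Power = Φ(δ − 2.241) + Φ(−δ − 2.241) = Φ(1.355) + Φ(-5.838) = 0.9124 + 0.0000 = 0.9124.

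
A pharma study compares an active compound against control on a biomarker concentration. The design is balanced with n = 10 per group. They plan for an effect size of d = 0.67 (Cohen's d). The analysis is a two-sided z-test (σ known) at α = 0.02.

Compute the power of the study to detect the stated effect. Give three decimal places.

Power ≈ 0.204

Noncentrality parameter: δ = d·√(n/2) = 0.67 × √(10/2) = 1.4982
Critical value for a two-sided test at α = 0.02: z_{α/2} = 2.326.
Power = Φ(δ − 2.326) + Φ(−δ − 2.326) = Φ(-0.828) + Φ(-3.825) = 0.2038 + 0.0001 = 0.2038.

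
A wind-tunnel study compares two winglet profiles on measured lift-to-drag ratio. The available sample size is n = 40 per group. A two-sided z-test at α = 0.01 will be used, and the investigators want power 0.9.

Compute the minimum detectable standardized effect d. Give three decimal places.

d ≈ 0.863

Required noncentrality: δ = z_{0.005} + z_{0.10} = 2.576 + 1.282 = 3.857.
(The second rejection-region term Φ(−δ − z_{α/2}) is negligible and dropped.)
δ = d·√(n/2) ⇒ d = δ/√(n/2) = 3.857/√(40/2) = 0.8625.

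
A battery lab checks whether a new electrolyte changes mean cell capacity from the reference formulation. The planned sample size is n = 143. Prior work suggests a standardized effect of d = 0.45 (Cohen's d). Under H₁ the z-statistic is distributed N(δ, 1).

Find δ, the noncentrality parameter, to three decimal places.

The noncentrality parameter scales effect size by the design's sample-size factor: δ = d·√n = 0.45 × √143 = 5.3812

δ ≈ 5.381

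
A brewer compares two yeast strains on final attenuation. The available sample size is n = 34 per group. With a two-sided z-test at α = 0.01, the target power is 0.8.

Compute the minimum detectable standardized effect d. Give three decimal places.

d ≈ 0.829

Required noncentrality: δ = z_{0.005} + z_{0.20} = 2.576 + 0.842 = 3.417.
(The second rejection-region term Φ(−δ − z_{α/2}) is negligible and dropped.)
δ = d·√(n/2) ⇒ d = δ/√(n/2) = 3.417/√(34/2) = 0.8289.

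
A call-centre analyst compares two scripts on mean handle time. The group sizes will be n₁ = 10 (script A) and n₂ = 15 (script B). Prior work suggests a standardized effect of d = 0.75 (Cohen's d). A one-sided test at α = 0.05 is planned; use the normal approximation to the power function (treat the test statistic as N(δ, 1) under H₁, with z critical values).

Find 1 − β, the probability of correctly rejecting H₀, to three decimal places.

Noncentrality parameter: δ = d / √(1/n₁ + 1/n₂) = 0.75 / √(1/10 + 1/15) = 1.8371
Critical value for a one-sided test at α = 0.05: z_α = 1.645.
Power = Φ(δ − 1.645) = Φ(0.192) = 0.5762.

Power ≈ 0.576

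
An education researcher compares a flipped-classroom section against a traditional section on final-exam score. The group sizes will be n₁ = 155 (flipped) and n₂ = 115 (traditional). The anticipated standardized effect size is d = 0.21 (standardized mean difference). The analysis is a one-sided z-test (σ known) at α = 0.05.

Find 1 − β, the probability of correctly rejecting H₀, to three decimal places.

Noncentrality parameter: δ = d / √(1/n₁ + 1/n₂) = 0.21 / √(1/155 + 1/115) = 1.7063
Critical value for a one-sided test at α = 0.05: z_α = 1.645.
Power = Φ(δ − 1.645) = Φ(0.061) = 0.5245.

Power ≈ 0.524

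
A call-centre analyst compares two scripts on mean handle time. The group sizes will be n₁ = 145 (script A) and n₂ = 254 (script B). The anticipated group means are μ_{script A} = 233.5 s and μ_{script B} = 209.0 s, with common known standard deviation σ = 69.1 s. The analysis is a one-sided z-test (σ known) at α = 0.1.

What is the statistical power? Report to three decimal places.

Power ≈ 0.983

Standardized effect: d = |μ_{script A} − μ_{script B}| / σ = |233.5 − 209.0| / 69.1 = 0.3546
Noncentrality parameter: δ = d / √(1/n₁ + 1/n₂) = 0.3546 / √(1/145 + 1/254) = 3.4065
One-sided α = 0.1 → critical value z_{0.1} = 1.282.
Power = P(Z > 1.282 − δ) = Φ(2.125) = 0.9832.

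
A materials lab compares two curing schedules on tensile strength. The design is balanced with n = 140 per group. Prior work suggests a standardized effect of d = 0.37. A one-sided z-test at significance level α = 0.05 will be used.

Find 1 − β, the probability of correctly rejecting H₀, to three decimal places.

Noncentrality parameter: δ = d·√(n/2) = 0.37 × √(140/2) = 3.0956
Critical value for a one-sided test at α = 0.05: z_α = 1.645.
Power = Φ(δ − 1.645) = Φ(1.451) = 0.9266.

Power ≈ 0.927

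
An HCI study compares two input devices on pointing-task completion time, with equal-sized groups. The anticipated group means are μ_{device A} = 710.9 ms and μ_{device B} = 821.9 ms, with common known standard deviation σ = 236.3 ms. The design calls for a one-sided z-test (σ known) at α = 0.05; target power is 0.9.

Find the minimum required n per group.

Standardized effect: d = |μ_{device A} − μ_{device B}| / σ = |710.9 − 821.9| / 236.3 = 0.4697
Set Φ(δ − 1.645) = 0.9; then δ − 1.645 = Φ⁻¹(0.9) = 1.282, giving δ = 2.926.
δ = d·√(n/2) ⇒ n = 2(δ/d)² = 2 × (2.926 / 0.4697)² = 77.62.
Rounding up, n = 78 per group.

n = 78 per group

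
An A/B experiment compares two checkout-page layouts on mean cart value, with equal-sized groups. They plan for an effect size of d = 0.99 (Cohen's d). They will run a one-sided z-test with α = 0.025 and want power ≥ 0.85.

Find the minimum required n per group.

Set Φ(δ − 1.960) = 0.85; then δ − 1.960 = Φ⁻¹(0.85) = 1.036, giving δ = 2.996.
δ = d·√(n/2) ⇒ n = 2(δ/d)² = 2 × (2.996 / 0.99)² = 18.32.
Rounding up, n = 19 per group.

n = 19 per group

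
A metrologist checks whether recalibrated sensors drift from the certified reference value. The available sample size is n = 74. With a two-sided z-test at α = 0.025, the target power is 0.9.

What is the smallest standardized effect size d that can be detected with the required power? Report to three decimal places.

d ≈ 0.410

Required noncentrality: δ = z_{0.0125} + z_{0.10} = 2.241 + 1.282 = 3.523.
(Lower-tail contribution to power is negligible for δ > 0.)
δ = d·√n ⇒ d = δ/√n = 3.523/√74 = 0.4095.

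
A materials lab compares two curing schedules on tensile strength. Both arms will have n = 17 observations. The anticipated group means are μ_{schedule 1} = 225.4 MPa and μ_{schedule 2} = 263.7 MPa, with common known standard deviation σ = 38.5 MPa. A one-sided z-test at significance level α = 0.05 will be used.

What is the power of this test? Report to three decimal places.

Standardized effect: d = |μ_{schedule 1} − μ_{schedule 2}| / σ = |225.4 − 263.7| / 38.5 = 0.9948
Noncentrality parameter: δ = d·√(n/2) = 0.9948 × √(17/2) = 2.9003
Critical value for a one-sided test at α = 0.05: z_α = 1.645.
Power = P(Z > 1.645 − δ) = Φ(1.255) = 0.8953.

Power ≈ 0.895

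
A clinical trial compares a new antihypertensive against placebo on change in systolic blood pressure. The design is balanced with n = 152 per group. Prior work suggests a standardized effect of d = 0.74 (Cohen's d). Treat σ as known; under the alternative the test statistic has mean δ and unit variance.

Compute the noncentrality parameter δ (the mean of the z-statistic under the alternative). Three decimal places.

The noncentrality parameter scales effect size by the design's sample-size factor: δ = d·√(n/2) = 0.74 × √(152/2) = 6.4512

δ ≈ 6.451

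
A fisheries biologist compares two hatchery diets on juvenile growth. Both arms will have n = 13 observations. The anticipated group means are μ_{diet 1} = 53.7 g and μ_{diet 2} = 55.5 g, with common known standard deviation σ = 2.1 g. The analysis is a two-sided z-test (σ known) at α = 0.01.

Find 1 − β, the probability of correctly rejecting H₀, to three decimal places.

Standardized effect: d = |μ_{diet 1} − μ_{diet 2}| / σ = |53.7 − 55.5| / 2.1 = 0.8571
Noncentrality parameter: δ = d·√(n/2) = 0.8571 × √(13/2) = 2.1853
Two-sided α = 0.01 → critical value z_{0.005} = 2.576.
Power = Φ(δ − 2.576) + Φ(−δ − 2.576) = Φ(-0.391) + Φ(-4.761) = 0.3481 + 0.0000 = 0.3481.

Power ≈ 0.348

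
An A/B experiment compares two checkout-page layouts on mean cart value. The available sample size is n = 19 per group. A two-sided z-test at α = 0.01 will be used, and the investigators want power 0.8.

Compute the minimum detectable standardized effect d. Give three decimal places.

d ≈ 1.109

Need Φ(δ − 2.576) = 0.8, so δ = 2.576 + 0.842 = 3.417.
(The second rejection-region term Φ(−δ − z_{α/2}) is negligible and dropped.)
δ = d·√(n/2) ⇒ d = δ/√(n/2) = 3.417/√(19/2) = 1.1088.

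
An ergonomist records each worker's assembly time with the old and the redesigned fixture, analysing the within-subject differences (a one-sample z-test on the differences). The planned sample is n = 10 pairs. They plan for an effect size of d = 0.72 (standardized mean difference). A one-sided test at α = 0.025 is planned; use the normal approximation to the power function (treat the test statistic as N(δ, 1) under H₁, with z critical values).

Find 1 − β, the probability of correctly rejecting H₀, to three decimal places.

Noncentrality parameter: δ = d·√n = 0.72 × √10 = 2.2768
One-sided α = 0.025 → critical value z_{0.025} = 1.960.
Power = P(Z > 1.960 − δ) = Φ(0.317) = 0.6243.

Power ≈ 0.624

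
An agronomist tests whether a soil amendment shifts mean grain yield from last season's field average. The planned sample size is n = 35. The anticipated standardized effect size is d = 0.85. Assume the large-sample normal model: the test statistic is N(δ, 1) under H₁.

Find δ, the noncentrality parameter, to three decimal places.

δ ≈ 5.029

The noncentrality parameter scales effect size by the design's sample-size factor: δ = d·√n = 0.85 × √35 = 5.0287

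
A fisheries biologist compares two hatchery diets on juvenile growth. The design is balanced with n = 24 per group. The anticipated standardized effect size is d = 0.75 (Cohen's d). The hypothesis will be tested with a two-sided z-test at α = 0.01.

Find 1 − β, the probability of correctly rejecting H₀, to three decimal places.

Power ≈ 0.509

Noncentrality parameter: δ = d·√(n/2) = 0.75 × √(24/2) = 2.5981
Two-sided α = 0.01 → critical value z_{0.005} = 2.576.
Power = Φ(δ − 2.576) + Φ(−δ − 2.576) = Φ(0.022) + Φ(-5.174) = 0.5089 + 0.0000 = 0.5089.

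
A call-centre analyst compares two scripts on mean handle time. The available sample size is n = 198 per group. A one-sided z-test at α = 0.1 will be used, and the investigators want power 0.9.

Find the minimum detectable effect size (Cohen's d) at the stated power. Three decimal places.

d ≈ 0.258

Need Φ(δ − 1.282) = 0.9, so δ = 1.282 + 1.282 = 2.563.
δ = d·√(n/2) ⇒ d = δ/√(n/2) = 2.563/√(198/2) = 0.2576.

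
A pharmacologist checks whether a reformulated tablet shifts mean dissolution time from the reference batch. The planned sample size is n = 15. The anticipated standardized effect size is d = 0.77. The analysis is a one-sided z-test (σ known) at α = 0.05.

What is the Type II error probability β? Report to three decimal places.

β ≈ 0.091

Noncentrality parameter: δ = d·√n = 0.77 × √15 = 2.9822
One-sided α = 0.05 → critical value z_{0.05} = 1.645.
Power = Φ(δ − 1.645) = Φ(1.337) = 0.9094.
Type II error: β = 1 − power = 1 − 0.9094 = 0.0906.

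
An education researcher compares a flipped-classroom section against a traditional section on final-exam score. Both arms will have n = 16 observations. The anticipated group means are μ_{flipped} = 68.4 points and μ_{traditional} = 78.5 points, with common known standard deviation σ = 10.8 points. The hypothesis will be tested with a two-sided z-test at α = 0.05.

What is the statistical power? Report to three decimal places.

Power ≈ 0.753

Standardized effect: d = |μ_{flipped} − μ_{traditional}| / σ = |68.4 − 78.5| / 10.8 = 0.9352
Noncentrality parameter: δ = d·√(n/2) = 0.9352 × √(16/2) = 2.6451
Critical value for a two-sided test at α = 0.05: z_{α/2} = 1.960.
Power = Φ(δ − 1.960) + Φ(−δ − 1.960) = Φ(0.685) + Φ(-4.605) = 0.7534 + 0.0000 = 0.7534.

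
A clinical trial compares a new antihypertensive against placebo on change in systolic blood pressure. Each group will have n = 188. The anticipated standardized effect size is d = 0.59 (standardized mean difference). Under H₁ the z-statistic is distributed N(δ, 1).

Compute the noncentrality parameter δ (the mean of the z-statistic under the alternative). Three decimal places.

δ = d·√(n/2) = 0.59 × √(188/2) = 5.7203

δ ≈ 5.720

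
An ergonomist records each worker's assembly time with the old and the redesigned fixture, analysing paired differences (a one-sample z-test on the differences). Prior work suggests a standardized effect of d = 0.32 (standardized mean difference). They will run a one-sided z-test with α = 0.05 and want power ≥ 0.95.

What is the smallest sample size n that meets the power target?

n = 106

For power 0.95 need Φ(δ − z_{0.05}) = 0.95, so δ = z_{0.05} + z_{0.05} = 1.645 + 1.645 = 3.290.
δ = d·√n ⇒ n = (δ/d)² = (3.290 / 0.32)² = 105.69.
Rounding up, n = 106.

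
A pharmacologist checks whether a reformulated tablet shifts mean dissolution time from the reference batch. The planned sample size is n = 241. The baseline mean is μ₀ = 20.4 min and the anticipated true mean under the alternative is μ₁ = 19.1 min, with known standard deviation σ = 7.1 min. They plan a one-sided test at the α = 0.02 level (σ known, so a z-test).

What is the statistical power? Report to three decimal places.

Power ≈ 0.785

Standardized effect: d = |μ₁ − μ₀| / σ = |19.1 − 20.4| / 7.1 = 0.1831
Noncentrality parameter: δ = d·√n = 0.1831 × √241 = 2.8425
Critical value for a one-sided test at α = 0.02: z_α = 2.054.
Power = P(Z > 2.054 − δ) = Φ(0.789) = 0.7849.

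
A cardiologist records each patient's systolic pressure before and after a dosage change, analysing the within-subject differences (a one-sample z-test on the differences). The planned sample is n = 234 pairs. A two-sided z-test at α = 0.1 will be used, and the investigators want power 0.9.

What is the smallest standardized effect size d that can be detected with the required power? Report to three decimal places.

Required noncentrality: δ = z_{0.05} + z_{0.10} = 1.645 + 1.282 = 2.926.
(Lower-tail contribution to power is negligible for δ > 0.)
δ = d·√n ⇒ d = δ/√n = 2.926/√234 = 0.1913.

d ≈ 0.191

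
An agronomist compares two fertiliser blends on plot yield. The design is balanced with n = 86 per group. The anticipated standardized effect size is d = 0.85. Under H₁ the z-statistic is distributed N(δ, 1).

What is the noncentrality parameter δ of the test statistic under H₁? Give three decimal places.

δ = d·√(n/2) = 0.85 × √(86/2) = 5.5738

δ ≈ 5.574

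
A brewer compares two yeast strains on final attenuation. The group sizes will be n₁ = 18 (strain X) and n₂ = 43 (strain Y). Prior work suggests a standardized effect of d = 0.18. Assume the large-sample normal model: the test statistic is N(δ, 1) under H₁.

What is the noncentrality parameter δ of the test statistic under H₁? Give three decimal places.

δ ≈ 0.641

The noncentrality parameter scales effect size by the design's sample-size factor: δ = d / √(1/n₁ + 1/n₂) = 0.18 / √(1/18 + 1/43) = 0.6412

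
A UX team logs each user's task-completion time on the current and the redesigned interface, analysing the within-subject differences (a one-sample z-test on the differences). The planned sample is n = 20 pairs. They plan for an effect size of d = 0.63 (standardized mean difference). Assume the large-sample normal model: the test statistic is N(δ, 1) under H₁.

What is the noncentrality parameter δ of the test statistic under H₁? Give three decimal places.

δ = d·√n = 0.63 × √20 = 2.8174

δ ≈ 2.817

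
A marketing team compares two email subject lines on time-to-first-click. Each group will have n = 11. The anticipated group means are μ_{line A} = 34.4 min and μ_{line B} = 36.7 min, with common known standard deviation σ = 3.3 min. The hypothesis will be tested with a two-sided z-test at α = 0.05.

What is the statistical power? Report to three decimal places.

Standardized effect: d = |μ_{line A} − μ_{line B}| / σ = |34.4 − 36.7| / 3.3 = 0.6970
Noncentrality parameter: δ = d·√(n/2) = 0.6970 × √(11/2) = 1.6345
Critical value for a two-sided test at α = 0.05: z_{α/2} = 1.960.
Power = Φ(δ − 1.960) + Φ(−δ − 1.960) = Φ(-0.325) + Φ(-3.595) = 0.3724 + 0.0002 = 0.3726.

Power ≈ 0.373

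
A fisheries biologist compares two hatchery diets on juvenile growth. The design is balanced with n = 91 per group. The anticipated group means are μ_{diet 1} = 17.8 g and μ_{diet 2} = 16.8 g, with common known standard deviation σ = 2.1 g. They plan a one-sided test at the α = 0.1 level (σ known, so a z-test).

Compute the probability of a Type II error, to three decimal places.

Standardized effect: d = |μ_{diet 1} − μ_{diet 2}| / σ = |17.8 − 16.8| / 2.1 = 0.4762
Noncentrality parameter: δ = d·√(n/2) = 0.4762 × √(91/2) = 3.2121
One-sided α = 0.1 → critical value z_{0.1} = 1.282.
Power = P(Z > 1.282 − δ) = Φ(1.931) = 0.9732.
Type II error: β = 1 − power = 1 − 0.9732 = 0.0268.

β ≈ 0.027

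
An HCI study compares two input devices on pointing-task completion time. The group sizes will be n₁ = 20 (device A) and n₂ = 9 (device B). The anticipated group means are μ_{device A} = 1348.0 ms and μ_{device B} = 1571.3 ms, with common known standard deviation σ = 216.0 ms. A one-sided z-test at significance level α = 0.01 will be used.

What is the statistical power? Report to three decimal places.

Power ≈ 0.598

Standardized effect: d = |μ_{device A} − μ_{device B}| / σ = |1348.0 − 1571.3| / 216.0 = 1.0338
Noncentrality parameter: δ = d / √(1/n₁ + 1/n₂) = 1.0338 / √(1/20 + 1/9) = 2.5756
One-sided α = 0.01 → critical value z_{0.01} = 2.326.
Power = P(Z > 2.326 − δ) = Φ(0.249) = 0.5984.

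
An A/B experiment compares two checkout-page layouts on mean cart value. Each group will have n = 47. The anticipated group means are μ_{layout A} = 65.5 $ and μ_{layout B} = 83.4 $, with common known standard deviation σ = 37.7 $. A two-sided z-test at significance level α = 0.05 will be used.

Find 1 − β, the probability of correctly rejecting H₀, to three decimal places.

Standardized effect: d = |μ_{layout A} − μ_{layout B}| / σ = |65.5 − 83.4| / 37.7 = 0.4748
Noncentrality parameter: δ = d·√(n/2) = 0.4748 × √(47/2) = 2.3017
Two-sided α = 0.05 → critical value z_{0.025} = 1.960.
Power = Φ(δ − 1.960) + Φ(−δ − 1.960) = Φ(0.342) + Φ(-4.262) = 0.6337 + 0.0000 = 0.6337.

Power ≈ 0.634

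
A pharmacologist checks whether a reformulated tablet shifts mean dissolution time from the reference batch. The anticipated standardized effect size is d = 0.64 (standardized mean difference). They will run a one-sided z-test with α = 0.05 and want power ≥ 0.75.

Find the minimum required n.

Set Φ(δ − 1.645) = 0.75; then δ − 1.645 = Φ⁻¹(0.75) = 0.674, giving δ = 2.319.
δ = d·√n ⇒ n = (δ/d)² = (2.319 / 0.64)² = 13.13.
Rounding up, n = 14.

n = 14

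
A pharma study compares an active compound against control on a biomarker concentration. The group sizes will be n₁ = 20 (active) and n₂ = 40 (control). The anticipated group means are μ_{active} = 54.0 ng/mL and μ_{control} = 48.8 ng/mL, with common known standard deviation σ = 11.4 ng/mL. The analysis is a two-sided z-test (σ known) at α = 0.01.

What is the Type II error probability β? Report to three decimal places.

β ≈ 0.819

Standardized effect: d = |μ_{active} − μ_{control}| / σ = |54.0 − 48.8| / 11.4 = 0.4561
Noncentrality parameter: δ = d / √(1/n₁ + 1/n₂) = 0.4561 / √(1/20 + 1/40) = 1.6656
Critical value for a two-sided test at α = 0.01: z_{α/2} = 2.576.
Power = Φ(δ − 2.576) + Φ(−δ − 2.576) = Φ(-0.910) + Φ(-4.241) = 0.1813 + 0.0000 = 0.1814.
Type II error: β = 1 − power = 1 − 0.1814 = 0.8186.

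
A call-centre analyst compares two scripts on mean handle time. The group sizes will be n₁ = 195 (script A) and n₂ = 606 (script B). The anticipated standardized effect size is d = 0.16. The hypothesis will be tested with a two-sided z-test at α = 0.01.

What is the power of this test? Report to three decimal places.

Power ≈ 0.264

Noncentrality parameter: δ = d / √(1/n₁ + 1/n₂) = 0.16 / √(1/195 + 1/606) = 1.9434
Critical value for a two-sided test at α = 0.01: z_{α/2} = 2.576.
Power = Φ(δ − 2.576) + Φ(−δ − 2.576) = Φ(-0.632) + Φ(-4.519) = 0.2635 + 0.0000 = 0.2635.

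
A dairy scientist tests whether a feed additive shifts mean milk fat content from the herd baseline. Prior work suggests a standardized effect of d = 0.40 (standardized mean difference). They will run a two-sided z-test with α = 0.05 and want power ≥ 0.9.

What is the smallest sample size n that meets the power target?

For power 0.9 need Φ(δ − z_{0.025}) = 0.9, so δ = z_{0.025} + z_{0.10} = 1.960 + 1.282 = 3.242.
(For δ > 0 the lower-tail rejection region contributes negligibly to power, so the one-term inversion is standard.)
δ = d·√n ⇒ n = (δ/d)² = (3.242 / 0.40)² = 65.67.
Rounding up, n = 66.

n = 66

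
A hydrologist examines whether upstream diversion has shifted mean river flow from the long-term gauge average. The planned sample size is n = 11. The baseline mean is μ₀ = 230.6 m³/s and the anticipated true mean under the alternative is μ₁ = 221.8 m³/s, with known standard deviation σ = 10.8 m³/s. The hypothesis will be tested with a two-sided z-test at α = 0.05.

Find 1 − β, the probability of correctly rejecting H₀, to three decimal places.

Standardized effect: d = |μ₁ − μ₀| / σ = |221.8 − 230.6| / 10.8 = 0.8148
Noncentrality parameter: δ = d·√n = 0.8148 × √11 = 2.7024
Critical value for a two-sided test at α = 0.05: z_{α/2} = 1.960.
Power = Φ(δ − 1.960) + Φ(−δ − 1.960) = Φ(0.742) + Φ(-4.662) = 0.7711 + 0.0000 = 0.7711.

Power ≈ 0.771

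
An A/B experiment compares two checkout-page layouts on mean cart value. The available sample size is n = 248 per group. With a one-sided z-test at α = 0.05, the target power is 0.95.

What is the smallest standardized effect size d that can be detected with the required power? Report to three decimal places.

Need Φ(δ − 1.645) = 0.95, so δ = 1.645 + 1.645 = 3.290.
δ = d·√(n/2) ⇒ d = δ/√(n/2) = 3.290/√(248/2) = 0.2954.

d ≈ 0.295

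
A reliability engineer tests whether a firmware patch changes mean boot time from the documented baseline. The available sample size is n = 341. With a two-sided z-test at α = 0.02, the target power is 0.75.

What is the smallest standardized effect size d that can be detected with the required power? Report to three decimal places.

d ≈ 0.163

Required noncentrality: δ = z_{0.01} + z_{0.25} = 2.326 + 0.674 = 3.001.
(Lower-tail contribution to power is negligible for δ > 0.)
δ = d·√n ⇒ d = δ/√n = 3.001/√341 = 0.1625.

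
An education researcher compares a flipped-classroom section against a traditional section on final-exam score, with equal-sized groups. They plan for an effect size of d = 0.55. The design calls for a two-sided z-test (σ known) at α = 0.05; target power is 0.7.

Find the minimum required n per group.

n = 41 per group

For power 0.7 need Φ(δ − z_{0.025}) = 0.7, so δ = z_{0.025} + z_{0.30} = 1.960 + 0.524 = 2.484.
(The Φ(−δ − z_{α/2}) term is vanishingly small for δ > 0 and is dropped in the standard sample-size formula.)
δ = d·√(n/2) ⇒ n = 2(δ/d)² = 2 × (2.484 / 0.55)² = 40.81.
Rounding up, n = 41 per group.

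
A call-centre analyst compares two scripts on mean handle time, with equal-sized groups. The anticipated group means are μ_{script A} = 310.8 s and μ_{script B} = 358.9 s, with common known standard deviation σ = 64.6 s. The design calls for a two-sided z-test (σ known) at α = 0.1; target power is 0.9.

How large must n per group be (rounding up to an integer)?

n = 31 per group

Standardized effect: d = |μ_{script A} − μ_{script B}| / σ = |310.8 − 358.9| / 64.6 = 0.7446
For power 0.9 need Φ(δ − z_{0.05}) = 0.9, so δ = z_{0.05} + z_{0.10} = 1.645 + 1.282 = 2.926.
(Ignoring the negligible lower-tail rejection probability gives the usual closed-form inversion.)
δ = d·√(n/2) ⇒ n = 2(δ/d)² = 2 × (2.926 / 0.7446)² = 30.89.
Round up to the next whole unit.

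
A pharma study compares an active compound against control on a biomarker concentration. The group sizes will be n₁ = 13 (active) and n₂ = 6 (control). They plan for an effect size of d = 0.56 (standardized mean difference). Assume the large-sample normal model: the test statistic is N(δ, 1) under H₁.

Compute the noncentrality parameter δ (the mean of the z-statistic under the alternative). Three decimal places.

δ = d / √(1/n₁ + 1/n₂) = 0.56 / √(1/13 + 1/6) = 1.1346

δ ≈ 1.135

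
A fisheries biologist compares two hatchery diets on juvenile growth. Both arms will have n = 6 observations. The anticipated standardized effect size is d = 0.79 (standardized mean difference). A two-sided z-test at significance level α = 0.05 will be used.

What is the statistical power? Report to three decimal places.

Noncentrality parameter: δ = d·√(n/2) = 0.79 × √(6/2) = 1.3683
Two-sided α = 0.05 → critical value z_{0.025} = 1.960.
Power = Φ(δ − 1.960) + Φ(−δ − 1.960) = Φ(-0.592) + Φ(-3.328) = 0.2770 + 0.0004 = 0.2775.

Power ≈ 0.277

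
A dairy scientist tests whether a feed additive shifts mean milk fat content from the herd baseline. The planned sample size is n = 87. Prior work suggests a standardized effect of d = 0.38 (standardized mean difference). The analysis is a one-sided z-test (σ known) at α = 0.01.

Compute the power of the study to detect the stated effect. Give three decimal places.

Power ≈ 0.888

Noncentrality parameter: δ = d·√n = 0.38 × √87 = 3.5444
One-sided α = 0.01 → critical value z_{0.01} = 2.326.
Power = Φ(δ − 2.326) = Φ(1.218) = 0.8884.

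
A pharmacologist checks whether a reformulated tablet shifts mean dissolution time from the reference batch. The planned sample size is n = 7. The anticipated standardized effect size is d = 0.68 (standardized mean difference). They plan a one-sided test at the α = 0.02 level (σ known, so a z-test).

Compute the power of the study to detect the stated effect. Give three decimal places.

Noncentrality parameter: δ = d·√n = 0.68 × √7 = 1.7991
One-sided α = 0.02 → critical value z_{0.02} = 2.054.
Power = Φ(δ − 2.054) = Φ(-0.255) = 0.3995.

Power ≈ 0.400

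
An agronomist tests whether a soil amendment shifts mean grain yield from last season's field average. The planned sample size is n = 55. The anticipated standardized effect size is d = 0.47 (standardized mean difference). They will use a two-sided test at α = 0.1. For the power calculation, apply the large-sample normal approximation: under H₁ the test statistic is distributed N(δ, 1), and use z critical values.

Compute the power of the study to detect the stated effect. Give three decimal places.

Noncentrality parameter: δ = d·√n = 0.47 × √55 = 3.4856
Two-sided α = 0.1 → critical value z_{0.05} = 1.645.
Power = Φ(δ − 1.645) + Φ(−δ − 1.645) = Φ(1.841) + Φ(-5.130) = 0.9672 + 0.0000 = 0.9672.

Power ≈ 0.967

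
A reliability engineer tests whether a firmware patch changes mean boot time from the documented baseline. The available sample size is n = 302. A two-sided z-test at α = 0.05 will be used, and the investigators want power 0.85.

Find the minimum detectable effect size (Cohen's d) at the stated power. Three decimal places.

Required noncentrality: δ = z_{0.025} + z_{0.15} = 1.960 + 1.036 = 2.996.
(The second rejection-region term Φ(−δ − z_{α/2}) is negligible and dropped.)
δ = d·√n ⇒ d = δ/√n = 2.996/√302 = 0.1724.

d ≈ 0.172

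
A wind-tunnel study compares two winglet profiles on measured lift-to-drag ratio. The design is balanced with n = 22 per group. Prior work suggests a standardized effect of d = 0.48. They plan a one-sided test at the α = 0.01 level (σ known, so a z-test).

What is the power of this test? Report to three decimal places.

Noncentrality parameter: δ = d·√(n/2) = 0.48 × √(22/2) = 1.5920
Critical value for a one-sided test at α = 0.01: z_α = 2.326.
Power = P(Z > 2.326 − δ) = Φ(-0.734) = 0.2314.

Power ≈ 0.231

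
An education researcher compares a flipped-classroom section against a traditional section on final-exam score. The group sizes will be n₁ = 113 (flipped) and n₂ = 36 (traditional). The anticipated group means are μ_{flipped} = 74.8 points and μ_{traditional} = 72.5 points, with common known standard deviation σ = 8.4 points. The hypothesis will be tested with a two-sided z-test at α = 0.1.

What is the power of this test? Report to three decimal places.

Standardized effect: d = |μ_{flipped} − μ_{traditional}| / σ = |74.8 − 72.5| / 8.4 = 0.2738
Noncentrality parameter: δ = d / √(1/n₁ + 1/n₂) = 0.2738 / √(1/113 + 1/36) = 1.4307
Critical value for a two-sided test at α = 0.1: z_{α/2} = 1.645.
Power = Φ(δ − 1.645) + Φ(−δ − 1.645) = Φ(-0.214) + Φ(-3.076) = 0.4152 + 0.0011 = 0.4163.

Power ≈ 0.416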